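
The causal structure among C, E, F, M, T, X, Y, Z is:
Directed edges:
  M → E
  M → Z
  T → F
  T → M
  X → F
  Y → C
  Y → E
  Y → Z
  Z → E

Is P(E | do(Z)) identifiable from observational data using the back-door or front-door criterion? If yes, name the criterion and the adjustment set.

desc(Z)\{Z}={E}; candidates ⊆ {C,F,M,T,X,Y}.
size 0: {}; under {} Z still reaches {C,E,F,M,T,Y} ∋ E.
size 1: {C}, {F}, {M} …(+3); under {C} Z still reaches {E,F,M,T,Y} ∋ E.
{M,Y}: Z⊥E given {M,Y} in G with Z→· removed — back-door holds.
P(E|do(Z)) = Σ_{M,Y} P(E|Z,M,Y)·P(M,Y).

P(E|do(Z)): backdoor, adjust for {M, Y}.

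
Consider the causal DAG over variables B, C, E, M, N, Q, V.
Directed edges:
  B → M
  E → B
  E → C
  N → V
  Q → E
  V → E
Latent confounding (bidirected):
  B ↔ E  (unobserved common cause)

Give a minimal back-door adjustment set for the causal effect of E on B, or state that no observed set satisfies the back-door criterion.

desc(E)\{E}={B,C,M}; candidates ⊆ {N,Q,V}.
E↔B: latent back-door arc(s) into E.
size 0: {}; under {} E still reaches {B,M,N,Q,V} ∋ B.
size 1: {N}, {Q}, {V}; under {N} E still reaches {B,M,Q,V} ∋ B.
size 2: {N,Q}, {N,V}, {Q,V}; under {N,Q} E still reaches {B,M,V} ∋ B.
E↔B cannot be blocked by any observed set — no back-door set.

E→B: no observed back-door set.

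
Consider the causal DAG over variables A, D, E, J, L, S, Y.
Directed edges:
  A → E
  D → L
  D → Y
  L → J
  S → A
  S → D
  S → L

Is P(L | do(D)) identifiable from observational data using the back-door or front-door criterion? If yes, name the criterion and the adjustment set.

desc(D)\{D}={J,L,Y}; candidates ⊆ {A,E,S}.
size 0: {}; under {} D still reaches {A,E,J,L,S} ∋ L.
{S}: D⊥L given {S} in G with D→· removed — back-door holds.
P(L|do(D)) = Σ_{S} P(L|D,S)·P(S).

P(L|do(D)): backdoor, adjust for {S}.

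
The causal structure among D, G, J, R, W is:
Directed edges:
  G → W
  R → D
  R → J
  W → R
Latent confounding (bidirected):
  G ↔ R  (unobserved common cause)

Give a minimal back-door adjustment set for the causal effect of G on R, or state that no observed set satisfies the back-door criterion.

desc(G)\{G}={D,J,R,W}; candidates ⊆ {—}.
G↔R: latent back-door arc(s) into G.
size 0: {}; under {} G still reaches {D,J,R} ∋ R.
G↔R cannot be blocked by any observed set — no back-door set.

G→R: no observed back-door set.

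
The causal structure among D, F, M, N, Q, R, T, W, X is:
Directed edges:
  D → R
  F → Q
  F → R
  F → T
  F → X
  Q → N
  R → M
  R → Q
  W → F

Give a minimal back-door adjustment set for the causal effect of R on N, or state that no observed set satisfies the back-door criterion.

desc(R)\{R}={M,N,Q}; candidates ⊆ {D,F,T,W,X}.
size 0: {}; under {} R still reaches {D,F,N,Q,T,W,X} ∋ N.
{F}: R⊥N given {F} in G with R→· removed — back-door holds.

R→N: minimal back-door set {F}.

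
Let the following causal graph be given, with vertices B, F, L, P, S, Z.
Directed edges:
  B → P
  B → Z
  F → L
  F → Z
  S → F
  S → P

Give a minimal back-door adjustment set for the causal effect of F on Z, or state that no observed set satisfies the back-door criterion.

F→Z: minimal back-door set ∅.

desc(F)\{F}={L,Z}; candidates ⊆ {B,P,S}.
∅: F⊥Z given ∅ in G with F→· removed — back-door holds.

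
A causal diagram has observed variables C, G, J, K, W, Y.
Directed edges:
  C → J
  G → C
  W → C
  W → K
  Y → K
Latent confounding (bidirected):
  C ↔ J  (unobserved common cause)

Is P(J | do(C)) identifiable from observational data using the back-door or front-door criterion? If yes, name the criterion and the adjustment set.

desc(C)\{C}={J}; candidates ⊆ {G,K,W,Y}.
C↔J: latent back-door arc(s) into C.
size 0: {}; under {} C still reaches {G,J,K,W} ∋ J.
size 1: {G}, {K}, {W} …(+1); under {G} C still reaches {J,K,W} ∋ J.
size 2: {G,K}, {G,W}, {G,Y} …(+3); under {G,K} C still reaches {J,W,Y} ∋ J.
C↔J cannot be blocked by any observed set — no back-door set.
No mediator lies on a directed C→…→J path.
Neither criterion identifies P(J|do(C)) in this graph.

P(J|do(C)): not identifiable (no BD/FD set).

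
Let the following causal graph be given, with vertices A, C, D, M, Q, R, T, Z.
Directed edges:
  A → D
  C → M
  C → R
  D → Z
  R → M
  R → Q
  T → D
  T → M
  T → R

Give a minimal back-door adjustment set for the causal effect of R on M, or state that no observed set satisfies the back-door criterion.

desc(R)\{R}={M,Q}; candidates ⊆ {A,C,D,T,Z}.
size 0: {}; under {} R still reaches {C,D,M,T,Z} ∋ M.
size 1: {A}, {C}, {D} …(+2); under {A} R still reaches {C,D,M,T,Z} ∋ M.
{C,T}: R⊥M given {C,T} in G with R→· removed — back-door holds.

R→M: minimal back-door set {C, T}.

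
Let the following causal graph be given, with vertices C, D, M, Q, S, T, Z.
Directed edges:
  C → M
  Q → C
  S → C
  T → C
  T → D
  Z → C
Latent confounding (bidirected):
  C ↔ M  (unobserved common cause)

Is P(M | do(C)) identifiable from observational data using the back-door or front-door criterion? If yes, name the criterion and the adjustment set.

P(M|do(C)): not identifiable (no BD/FD set).

desc(C)\{C}={M}; candidates ⊆ {D,Q,S,T,Z}.
C↔M: latent back-door arc(s) into C.
size 0: {}; under {} C still reaches {D,M,Q,S,T,Z} ∋ M.
size 1: {D}, {Q}, {S} …(+2); under {D} C still reaches {M,Q,S,T,Z} ∋ M.
size 2: {D,Q}, {D,S}, {D,T} …(+7); under {D,Q} C still reaches {M,S,T,Z} ∋ M.
C↔M cannot be blocked by any observed set — no back-door set.
No mediator lies on a directed C→…→M path.
Neither criterion identifies P(M|do(C)) in this graph.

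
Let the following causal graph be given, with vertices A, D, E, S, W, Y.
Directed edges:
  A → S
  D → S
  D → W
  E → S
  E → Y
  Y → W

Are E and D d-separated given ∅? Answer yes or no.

Yes — E ⊥ D | ∅.

Bayes-Ball from E | ∅ reaches {S,W,Y}.
D ∉ reach(E|∅) ⇒ E ⊥ D | ∅.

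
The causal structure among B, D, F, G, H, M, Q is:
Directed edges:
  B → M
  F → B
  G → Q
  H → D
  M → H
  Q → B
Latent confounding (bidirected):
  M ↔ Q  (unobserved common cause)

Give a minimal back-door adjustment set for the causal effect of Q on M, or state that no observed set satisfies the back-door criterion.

desc(Q)\{Q}={B,D,H,M}; candidates ⊆ {F,G}.
Q↔M: latent back-door arc(s) into Q.
size 0: {}; under {} Q still reaches {D,G,H,M} ∋ M.
size 1: {F}, {G}; under {F} Q still reaches {D,G,H,M} ∋ M.
size 2: {F,G}; under {F,G} Q still reaches {D,H,M} ∋ M.
Q↔M cannot be blocked by any observed set — no back-door set.

Q→M: no observed back-door set.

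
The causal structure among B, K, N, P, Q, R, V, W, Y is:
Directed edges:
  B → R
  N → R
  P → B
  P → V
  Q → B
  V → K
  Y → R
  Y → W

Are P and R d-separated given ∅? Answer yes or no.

Bayes-Ball from P | ∅ reaches {B,K,R,V}.
R ∈ reach(P|∅) ⇒ P ⊥̸ R | ∅.

No — P and R are d-connected given ∅.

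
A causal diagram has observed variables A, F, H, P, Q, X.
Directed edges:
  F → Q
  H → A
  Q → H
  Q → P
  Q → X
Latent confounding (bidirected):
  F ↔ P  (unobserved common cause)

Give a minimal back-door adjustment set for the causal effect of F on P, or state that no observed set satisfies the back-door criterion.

desc(F)\{F}={A,H,P,Q,X}; candidates ⊆ {—}.
F↔P: latent back-door arc(s) into F.
size 0: {}; under {} F still reaches {P} ∋ P.
F↔P cannot be blocked by any observed set — no back-door set.

F→P: no observed back-door set.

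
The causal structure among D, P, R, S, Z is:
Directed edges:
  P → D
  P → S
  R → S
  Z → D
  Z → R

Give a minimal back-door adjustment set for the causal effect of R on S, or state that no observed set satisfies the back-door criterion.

R→S: minimal back-door set ∅.

desc(R)\{R}={S}; candidates ⊆ {D,P,Z}.
∅: R⊥S given ∅ in G with R→· removed — back-door holds.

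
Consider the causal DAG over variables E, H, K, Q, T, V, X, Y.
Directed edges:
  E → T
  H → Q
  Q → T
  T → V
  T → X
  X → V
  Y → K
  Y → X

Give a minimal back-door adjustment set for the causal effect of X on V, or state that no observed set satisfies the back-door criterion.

desc(X)\{X}={V}; candidates ⊆ {E,H,K,Q,T,Y}.
size 0: {}; under {} X still reaches {E,H,K,Q,T,V,Y} ∋ V.
{T}: X⊥V given {T} in G with X→· removed — back-door holds.

X→V: minimal back-door set {T}.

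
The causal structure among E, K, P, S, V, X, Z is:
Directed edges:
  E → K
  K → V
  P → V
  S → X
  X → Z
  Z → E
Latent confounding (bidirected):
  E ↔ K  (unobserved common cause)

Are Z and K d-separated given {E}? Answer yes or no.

No — Z and K are d-connected given {E}.

Bayes-Ball from Z | {E} reaches {K,S,V,X}.
K ∈ reach(Z|{E}) ⇒ Z ⊥̸ K | {E}.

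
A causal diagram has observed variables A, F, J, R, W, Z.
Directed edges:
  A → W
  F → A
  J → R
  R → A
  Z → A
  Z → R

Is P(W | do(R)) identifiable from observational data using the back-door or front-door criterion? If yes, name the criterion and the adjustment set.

P(W|do(R)): backdoor, adjust for {Z}.

desc(R)\{R}={A,W}; candidates ⊆ {F,J,Z}.
size 0: {}; under {} R still reaches {A,J,W,Z} ∋ W.
{Z}: R⊥W given {Z} in G with R→· removed — back-door holds.
P(W|do(R)) = Σ_{Z} P(W|R,Z)·P(Z).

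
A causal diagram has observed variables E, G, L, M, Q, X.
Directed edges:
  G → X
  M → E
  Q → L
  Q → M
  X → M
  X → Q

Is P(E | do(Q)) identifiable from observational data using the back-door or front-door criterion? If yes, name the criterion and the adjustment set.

P(E|do(Q)): backdoor, adjust for {X}.

desc(Q)\{Q}={E,L,M}; candidates ⊆ {G,X}.
size 0: {}; under {} Q still reaches {E,G,M,X} ∋ E.
{X}: Q⊥E given {X} in G with Q→· removed — back-door holds.
P(E|do(Q)) = Σ_{X} P(E|Q,X)·P(X).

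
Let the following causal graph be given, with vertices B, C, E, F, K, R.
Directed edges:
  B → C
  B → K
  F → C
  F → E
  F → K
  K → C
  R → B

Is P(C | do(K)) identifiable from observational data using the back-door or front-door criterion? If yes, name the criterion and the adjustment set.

desc(K)\{K}={C}; candidates ⊆ {B,E,F,R}.
size 0: {}; under {} K still reaches {B,C,E,F,R} ∋ C.
size 1: {B}, {E}, {F} …(+1); under {B} K still reaches {C,E,F} ∋ C.
{B,F}: K⊥C given {B,F} in G with K→· removed — back-door holds.
P(C|do(K)) = Σ_{B,F} P(C|K,B,F)·P(B,F).

P(C|do(K)): backdoor, adjust for {B, F}.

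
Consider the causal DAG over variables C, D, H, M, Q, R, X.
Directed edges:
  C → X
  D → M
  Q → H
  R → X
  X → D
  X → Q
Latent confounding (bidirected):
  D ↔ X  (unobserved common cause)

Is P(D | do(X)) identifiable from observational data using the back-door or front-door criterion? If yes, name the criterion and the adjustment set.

P(D|do(X)): not identifiable (no BD/FD set).

desc(X)\{X}={D,H,M,Q}; candidates ⊆ {C,R}.
X↔D: latent back-door arc(s) into X.
size 0: {}; under {} X still reaches {C,D,M,R} ∋ D.
size 1: {C}, {R}; under {C} X still reaches {D,M,R} ∋ D.
size 2: {C,R}; under {C,R} X still reaches {D,M} ∋ D.
X↔D cannot be blocked by any observed set — no back-door set.
No mediator lies on a directed X→…→D path.
Neither criterion identifies P(D|do(X)) in this graph.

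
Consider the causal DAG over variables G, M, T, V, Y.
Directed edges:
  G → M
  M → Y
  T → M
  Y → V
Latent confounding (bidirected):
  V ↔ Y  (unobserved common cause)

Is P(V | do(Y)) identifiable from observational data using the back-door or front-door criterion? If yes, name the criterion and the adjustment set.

desc(Y)\{Y}={V}; candidates ⊆ {G,M,T}.
Y↔V: latent back-door arc(s) into Y.
size 0: {}; under {} Y still reaches {G,M,T,V} ∋ V.
size 1: {G}, {M}, {T}; under {G} Y still reaches {M,T,V} ∋ V.
size 2: {G,M}, {G,T}, {M,T}; under {G,M} Y still reaches {V} ∋ V.
Y↔V cannot be blocked by any observed set — no back-door set.
No mediator lies on a directed Y→…→V path.
Neither criterion identifies P(V|do(Y)) in this graph.

P(V|do(Y)): not identifiable (no BD/FD set).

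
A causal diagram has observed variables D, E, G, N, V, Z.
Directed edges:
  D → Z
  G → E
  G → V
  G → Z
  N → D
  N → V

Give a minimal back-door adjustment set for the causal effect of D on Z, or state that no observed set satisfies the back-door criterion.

D→Z: minimal back-door set ∅.

desc(D)\{D}={Z}; candidates ⊆ {E,G,N,V}.
∅: D⊥Z given ∅ in G with D→· removed — back-door holds.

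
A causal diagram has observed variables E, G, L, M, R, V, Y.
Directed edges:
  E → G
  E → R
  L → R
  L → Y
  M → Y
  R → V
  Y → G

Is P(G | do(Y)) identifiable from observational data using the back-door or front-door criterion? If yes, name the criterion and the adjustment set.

P(G|do(Y)): backdoor, adjust for ∅.

desc(Y)\{Y}={G}; candidates ⊆ {E,L,M,R,V}.
∅: Y⊥G given ∅ in G with Y→· removed — back-door holds.
P(G|do(Y)) = P(G|Y) — no adjustment needed.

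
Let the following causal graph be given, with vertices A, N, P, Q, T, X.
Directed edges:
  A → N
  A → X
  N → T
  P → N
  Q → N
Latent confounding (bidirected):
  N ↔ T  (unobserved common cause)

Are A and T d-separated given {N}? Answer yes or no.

No — A and T are d-connected given {N}.

Bayes-Ball from A | {N} reaches {P,Q,T,X}.
T ∈ reach(A|{N}) ⇒ A ⊥̸ T | {N}.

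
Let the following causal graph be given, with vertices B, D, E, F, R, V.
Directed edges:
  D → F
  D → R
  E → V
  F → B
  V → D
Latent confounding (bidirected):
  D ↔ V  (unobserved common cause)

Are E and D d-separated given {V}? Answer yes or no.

No — E and D are d-connected given {V}.

Bayes-Ball from E | {V} reaches {B,D,F,R}.
D ∈ reach(E|{V}) ⇒ E ⊥̸ D | {V}.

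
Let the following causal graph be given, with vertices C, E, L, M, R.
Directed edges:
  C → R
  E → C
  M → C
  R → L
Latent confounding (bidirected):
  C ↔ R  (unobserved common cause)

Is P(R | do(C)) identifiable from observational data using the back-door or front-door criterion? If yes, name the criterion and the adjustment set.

desc(C)\{C}={L,R}; candidates ⊆ {E,M}.
C↔R: latent back-door arc(s) into C.
size 0: {}; under {} C still reaches {E,L,M,R} ∋ R.
size 1: {E}, {M}; under {E} C still reaches {L,M,R} ∋ R.
size 2: {E,M}; under {E,M} C still reaches {L,R} ∋ R.
C↔R cannot be blocked by any observed set — no back-door set.
No mediator lies on a directed C→…→R path.
Neither criterion identifies P(R|do(C)) in this graph.

P(R|do(C)): not identifiable (no BD/FD set).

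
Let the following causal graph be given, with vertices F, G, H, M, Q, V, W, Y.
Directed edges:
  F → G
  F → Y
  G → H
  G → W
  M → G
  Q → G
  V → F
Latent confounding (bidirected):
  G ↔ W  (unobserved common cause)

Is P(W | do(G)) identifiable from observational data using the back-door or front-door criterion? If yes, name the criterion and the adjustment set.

desc(G)\{G}={H,W}; candidates ⊆ {F,M,Q,V,Y}.
G↔W: latent back-door arc(s) into G.
size 0: {}; under {} G still reaches {F,M,Q,V,W,Y} ∋ W.
size 1: {F}, {M}, {Q} …(+2); under {F} G still reaches {M,Q,W} ∋ W.
size 2: {F,M}, {F,Q}, {F,V} …(+7); under {F,M} G still reaches {Q,W} ∋ W.
G↔W cannot be blocked by any observed set — no back-door set.
No mediator lies on a directed G→…→W path.
Neither criterion identifies P(W|do(G)) in this graph.

P(W|do(G)): not identifiable (no BD/FD set).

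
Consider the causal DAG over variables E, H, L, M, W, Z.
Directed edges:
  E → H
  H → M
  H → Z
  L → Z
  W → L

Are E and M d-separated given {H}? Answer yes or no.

Bayes-Ball from E | {H} reaches ∅.
M ∉ reach(E|{H}) ⇒ E ⊥ M | {H}.

Yes — E ⊥ M | {H}.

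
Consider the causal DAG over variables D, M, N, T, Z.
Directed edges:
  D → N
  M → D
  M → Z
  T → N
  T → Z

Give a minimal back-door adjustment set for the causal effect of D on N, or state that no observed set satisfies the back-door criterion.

desc(D)\{D}={N}; candidates ⊆ {M,T,Z}.
∅: D⊥N given ∅ in G with D→· removed — back-door holds.

D→N: minimal back-door set ∅.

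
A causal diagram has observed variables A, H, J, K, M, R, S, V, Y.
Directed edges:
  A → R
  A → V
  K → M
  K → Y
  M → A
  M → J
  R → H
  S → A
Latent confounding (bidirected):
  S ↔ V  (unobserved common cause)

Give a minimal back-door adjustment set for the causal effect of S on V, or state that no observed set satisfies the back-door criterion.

S→V: no observed back-door set.

desc(S)\{S}={A,H,R,V}; candidates ⊆ {J,K,M,Y}.
S↔V: latent back-door arc(s) into S.
size 0: {}; under {} S still reaches {V} ∋ V.
size 1: {J}, {K}, {M} …(+1); under {J} S still reaches {V} ∋ V.
size 2: {J,K}, {J,M}, {J,Y} …(+3); under {J,K} S still reaches {V} ∋ V.
S↔V cannot be blocked by any observed set — no back-door set.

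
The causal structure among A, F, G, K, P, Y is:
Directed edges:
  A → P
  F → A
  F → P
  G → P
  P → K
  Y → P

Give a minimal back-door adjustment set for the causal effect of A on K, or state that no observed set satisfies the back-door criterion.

desc(A)\{A}={K,P}; candidates ⊆ {F,G,Y}.
size 0: {}; under {} A still reaches {F,K,P} ∋ K.
{F}: A⊥K given {F} in G with A→· removed — back-door holds.

A→K: minimal back-door set {F}.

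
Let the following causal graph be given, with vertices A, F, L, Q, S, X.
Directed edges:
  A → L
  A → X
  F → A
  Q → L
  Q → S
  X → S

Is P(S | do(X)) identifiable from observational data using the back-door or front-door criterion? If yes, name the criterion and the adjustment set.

P(S|do(X)): backdoor, adjust for ∅.

desc(X)\{X}={S}; candidates ⊆ {A,F,L,Q}.
∅: X⊥S given ∅ in G with X→· removed — back-door holds.
P(S|do(X)) = P(S|X) — no adjustment needed.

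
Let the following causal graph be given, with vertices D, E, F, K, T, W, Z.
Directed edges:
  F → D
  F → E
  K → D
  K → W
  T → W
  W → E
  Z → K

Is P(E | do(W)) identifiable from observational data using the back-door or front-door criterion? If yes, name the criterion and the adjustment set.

P(E|do(W)): backdoor, adjust for ∅.

desc(W)\{W}={E}; candidates ⊆ {D,F,K,T,Z}.
∅: W⊥E given ∅ in G with W→· removed — back-door holds.
P(E|do(W)) = P(E|W) — no adjustment needed.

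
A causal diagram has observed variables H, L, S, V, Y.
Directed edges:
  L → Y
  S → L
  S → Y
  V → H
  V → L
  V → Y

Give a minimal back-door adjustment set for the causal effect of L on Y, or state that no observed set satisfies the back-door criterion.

desc(L)\{L}={Y}; candidates ⊆ {H,S,V}.
size 0: {}; under {} L still reaches {H,S,V,Y} ∋ Y.
size 1: {H}, {S}, {V}; under {H} L still reaches {S,V,Y} ∋ Y.
{S,V}: L⊥Y given {S,V} in G with L→· removed — back-door holds.

L→Y: minimal back-door set {S, V}.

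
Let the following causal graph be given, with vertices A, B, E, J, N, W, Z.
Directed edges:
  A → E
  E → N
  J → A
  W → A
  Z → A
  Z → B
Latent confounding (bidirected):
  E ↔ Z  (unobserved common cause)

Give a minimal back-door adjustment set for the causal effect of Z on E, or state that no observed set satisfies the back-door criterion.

desc(Z)\{Z}={A,B,E,N}; candidates ⊆ {J,W}.
Z↔E: latent back-door arc(s) into Z.
size 0: {}; under {} Z still reaches {E,N} ∋ E.
size 1: {J}, {W}; under {J} Z still reaches {E,N} ∋ E.
size 2: {J,W}; under {J,W} Z still reaches {E,N} ∋ E.
Z↔E cannot be blocked by any observed set — no back-door set.

Z→E: no observed back-door set.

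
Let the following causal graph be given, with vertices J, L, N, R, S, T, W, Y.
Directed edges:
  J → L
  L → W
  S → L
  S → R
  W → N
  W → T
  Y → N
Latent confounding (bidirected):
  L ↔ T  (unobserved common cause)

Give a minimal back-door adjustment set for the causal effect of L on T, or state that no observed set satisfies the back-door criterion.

L→T: no observed back-door set.

desc(L)\{L}={N,T,W}; candidates ⊆ {J,R,S,Y}.
L↔T: latent back-door arc(s) into L.
size 0: {}; under {} L still reaches {J,R,S,T} ∋ T.
size 1: {J}, {R}, {S} …(+1); under {J} L still reaches {R,S,T} ∋ T.
size 2: {J,R}, {J,S}, {J,Y} …(+3); under {J,R} L still reaches {S,T} ∋ T.
L↔T cannot be blocked by any observed set — no back-door set.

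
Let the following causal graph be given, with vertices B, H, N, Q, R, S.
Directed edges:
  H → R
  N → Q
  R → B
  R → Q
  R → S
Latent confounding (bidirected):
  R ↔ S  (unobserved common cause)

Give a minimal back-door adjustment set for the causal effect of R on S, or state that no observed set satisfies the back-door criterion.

R→S: no observed back-door set.

desc(R)\{R}={B,Q,S}; candidates ⊆ {H,N}.
R↔S: latent back-door arc(s) into R.
size 0: {}; under {} R still reaches {H,S} ∋ S.
size 1: {H}, {N}; under {H} R still reaches {S} ∋ S.
size 2: {H,N}; under {H,N} R still reaches {S} ∋ S.
R↔S cannot be blocked by any observed set — no back-door set.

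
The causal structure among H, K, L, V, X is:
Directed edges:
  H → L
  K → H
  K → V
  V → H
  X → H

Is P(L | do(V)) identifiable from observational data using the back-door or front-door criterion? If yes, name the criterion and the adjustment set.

P(L|do(V)): backdoor, adjust for {K}.

desc(V)\{V}={H,L}; candidates ⊆ {K,X}.
size 0: {}; under {} V still reaches {H,K,L} ∋ L.
{K}: V⊥L given {K} in G with V→· removed — back-door holds.
P(L|do(V)) = Σ_{K} P(L|V,K)·P(K).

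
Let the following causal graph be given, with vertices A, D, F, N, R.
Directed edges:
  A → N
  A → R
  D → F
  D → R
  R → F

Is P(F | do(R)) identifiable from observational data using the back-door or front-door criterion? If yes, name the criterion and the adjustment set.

desc(R)\{R}={F}; candidates ⊆ {A,D,N}.
size 0: {}; under {} R still reaches {A,D,F,N} ∋ F.
{D}: R⊥F given {D} in G with R→· removed — back-door holds.
P(F|do(R)) = Σ_{D} P(F|R,D)·P(D).

P(F|do(R)): backdoor, adjust for {D}.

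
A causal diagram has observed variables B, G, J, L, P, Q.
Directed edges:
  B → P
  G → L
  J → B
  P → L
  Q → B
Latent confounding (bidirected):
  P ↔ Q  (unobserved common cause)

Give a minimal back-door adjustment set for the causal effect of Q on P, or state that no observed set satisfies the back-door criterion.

desc(Q)\{Q}={B,L,P}; candidates ⊆ {G,J}.
Q↔P: latent back-door arc(s) into Q.
size 0: {}; under {} Q still reaches {L,P} ∋ P.
size 1: {G}, {J}; under {G} Q still reaches {L,P} ∋ P.
size 2: {G,J}; under {G,J} Q still reaches {L,P} ∋ P.
Q↔P cannot be blocked by any observed set — no back-door set.

Q→P: no observed back-door set.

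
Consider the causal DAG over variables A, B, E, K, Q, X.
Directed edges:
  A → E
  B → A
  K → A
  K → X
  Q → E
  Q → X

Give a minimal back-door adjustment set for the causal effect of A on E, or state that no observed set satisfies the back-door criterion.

desc(A)\{A}={E}; candidates ⊆ {B,K,Q,X}.
∅: A⊥E given ∅ in G with A→· removed — back-door holds.

A→E: minimal back-door set ∅.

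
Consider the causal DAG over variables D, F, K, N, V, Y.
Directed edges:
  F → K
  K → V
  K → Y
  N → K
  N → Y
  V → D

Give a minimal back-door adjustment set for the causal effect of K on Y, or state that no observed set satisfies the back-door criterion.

K→Y: minimal back-door set {N}.

desc(K)\{K}={D,V,Y}; candidates ⊆ {F,N}.
size 0: {}; under {} K still reaches {F,N,Y} ∋ Y.
{N}: K⊥Y given {N} in G with K→· removed — back-door holds.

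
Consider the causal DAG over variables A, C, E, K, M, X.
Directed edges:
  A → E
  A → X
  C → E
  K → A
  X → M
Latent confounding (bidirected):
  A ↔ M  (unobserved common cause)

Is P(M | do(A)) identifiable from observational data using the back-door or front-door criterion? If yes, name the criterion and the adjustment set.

P(M|do(A)): frontdoor, adjust for {X}.

desc(A)\{A}={E,M,X}; candidates ⊆ {C,K}.
A↔M: latent back-door arc(s) into A.
size 0: {}; under {} A still reaches {K,M} ∋ M.
size 1: {C}, {K}; under {C} A still reaches {K,M} ∋ M.
size 2: {C,K}; under {C,K} A still reaches {M} ∋ M.
A↔M cannot be blocked by any observed set — no back-door set.
{X}: (i) intercepts every directed A→M path; (ii) no back-door A→{X}; (iii) {A} blocks every back-door {X}→M. Front-door holds.
P(M|do(A)) = Σ_{X} P(X|A) Σ_{A'} P(M|X,A')P(A').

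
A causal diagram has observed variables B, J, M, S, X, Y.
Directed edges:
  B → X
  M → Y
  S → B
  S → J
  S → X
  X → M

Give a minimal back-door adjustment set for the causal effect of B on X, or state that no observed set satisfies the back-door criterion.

desc(B)\{B}={M,X,Y}; candidates ⊆ {J,S}.
size 0: {}; under {} B still reaches {J,M,S,X,Y} ∋ X.
{S}: B⊥X given {S} in G with B→· removed — back-door holds.

B→X: minimal back-door set {S}.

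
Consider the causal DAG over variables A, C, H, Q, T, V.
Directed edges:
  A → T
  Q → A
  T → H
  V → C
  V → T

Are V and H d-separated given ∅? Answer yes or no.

No — V and H are d-connected given ∅.

Bayes-Ball from V | ∅ reaches {C,H,T}.
H ∈ reach(V|∅) ⇒ V ⊥̸ H | ∅.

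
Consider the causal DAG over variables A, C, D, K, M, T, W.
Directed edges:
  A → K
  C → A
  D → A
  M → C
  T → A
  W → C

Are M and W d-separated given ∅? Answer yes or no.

Bayes-Ball from M | ∅ reaches {A,C,K}.
W ∉ reach(M|∅) ⇒ M ⊥ W | ∅.

Yes — M ⊥ W | ∅.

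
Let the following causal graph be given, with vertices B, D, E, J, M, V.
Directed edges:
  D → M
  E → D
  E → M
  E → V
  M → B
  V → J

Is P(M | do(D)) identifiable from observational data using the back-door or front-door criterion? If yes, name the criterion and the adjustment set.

desc(D)\{D}={B,M}; candidates ⊆ {E,J,V}.
size 0: {}; under {} D still reaches {B,E,J,M,V} ∋ M.
{E}: D⊥M given {E} in G with D→· removed — back-door holds.
P(M|do(D)) = Σ_{E} P(M|D,E)·P(E).

P(M|do(D)): backdoor, adjust for {E}.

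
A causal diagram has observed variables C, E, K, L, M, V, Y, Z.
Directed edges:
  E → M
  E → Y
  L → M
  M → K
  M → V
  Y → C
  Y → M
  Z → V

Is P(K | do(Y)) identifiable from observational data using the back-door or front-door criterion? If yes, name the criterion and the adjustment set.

P(K|do(Y)): backdoor, adjust for {E}.

desc(Y)\{Y}={C,K,M,V}; candidates ⊆ {E,L,Z}.
size 0: {}; under {} Y still reaches {E,K,M,V} ∋ K.
{E}: Y⊥K given {E} in G with Y→· removed — back-door holds.
P(K|do(Y)) = Σ_{E} P(K|Y,E)·P(E).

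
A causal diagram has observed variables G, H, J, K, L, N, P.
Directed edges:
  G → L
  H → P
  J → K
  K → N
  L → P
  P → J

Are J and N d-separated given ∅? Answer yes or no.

Bayes-Ball from J | ∅ reaches {G,H,K,L,N,P}.
N ∈ reach(J|∅) ⇒ J ⊥̸ N | ∅.

No — J and N are d-connected given ∅.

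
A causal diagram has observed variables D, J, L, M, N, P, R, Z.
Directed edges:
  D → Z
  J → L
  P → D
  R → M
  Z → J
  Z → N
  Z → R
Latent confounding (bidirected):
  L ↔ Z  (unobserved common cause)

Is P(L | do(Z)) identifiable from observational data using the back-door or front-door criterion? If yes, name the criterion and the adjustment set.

desc(Z)\{Z}={J,L,M,N,R}; candidates ⊆ {D,P}.
Z↔L: latent back-door arc(s) into Z.
size 0: {}; under {} Z still reaches {D,L,P} ∋ L.
size 1: {D}, {P}; under {D} Z still reaches {L} ∋ L.
size 2: {D,P}; under {D,P} Z still reaches {L} ∋ L.
Z↔L cannot be blocked by any observed set — no back-door set.
{J}: (i) intercepts every directed Z→L path; (ii) no back-door Z→{J}; (iii) {Z} blocks every back-door {J}→L. Front-door holds.
P(L|do(Z)) = Σ_{J} P(J|Z) Σ_{Z'} P(L|J,Z')P(Z').

P(L|do(Z)): frontdoor, adjust for {J}.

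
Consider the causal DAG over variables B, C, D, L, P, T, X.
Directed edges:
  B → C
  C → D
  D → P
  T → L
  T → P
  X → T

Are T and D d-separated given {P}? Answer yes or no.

No — T and D are d-connected given {P}.

Bayes-Ball from T | {P} reaches {B,C,D,L,X}.
D ∈ reach(T|{P}) ⇒ T ⊥̸ D | {P}.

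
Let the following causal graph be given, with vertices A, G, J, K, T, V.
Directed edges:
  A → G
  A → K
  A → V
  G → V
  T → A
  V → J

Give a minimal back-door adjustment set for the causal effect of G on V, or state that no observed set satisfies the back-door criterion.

G→V: minimal back-door set {A}.

desc(G)\{G}={J,V}; candidates ⊆ {A,K,T}.
size 0: {}; under {} G still reaches {A,J,K,T,V} ∋ V.
{A}: G⊥V given {A} in G with G→· removed — back-door holds.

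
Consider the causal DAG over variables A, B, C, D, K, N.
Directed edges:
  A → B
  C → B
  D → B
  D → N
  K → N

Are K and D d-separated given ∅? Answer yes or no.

Yes — K ⊥ D | ∅.

Bayes-Ball from K | ∅ reaches {N}.
D ∉ reach(K|∅) ⇒ K ⊥ D | ∅.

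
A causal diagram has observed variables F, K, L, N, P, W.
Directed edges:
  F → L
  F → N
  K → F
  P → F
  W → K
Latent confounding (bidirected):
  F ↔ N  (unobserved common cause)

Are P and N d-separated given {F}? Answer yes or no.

No — P and N are d-connected given {F}.

Bayes-Ball from P | {F} reaches {K,N,W}.
N ∈ reach(P|{F}) ⇒ P ⊥̸ N | {F}.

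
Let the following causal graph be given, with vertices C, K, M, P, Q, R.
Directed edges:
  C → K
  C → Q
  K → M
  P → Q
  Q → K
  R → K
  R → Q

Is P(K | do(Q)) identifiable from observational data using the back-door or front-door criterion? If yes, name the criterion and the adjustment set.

desc(Q)\{Q}={K,M}; candidates ⊆ {C,P,R}.
size 0: {}; under {} Q still reaches {C,K,M,P,R} ∋ K.
size 1: {C}, {P}, {R}; under {C} Q still reaches {K,M,P,R} ∋ K.
{C,R}: Q⊥K given {C,R} in G with Q→· removed — back-door holds.
P(K|do(Q)) = Σ_{C,R} P(K|Q,C,R)·P(C,R).

P(K|do(Q)): backdoor, adjust for {C, R}.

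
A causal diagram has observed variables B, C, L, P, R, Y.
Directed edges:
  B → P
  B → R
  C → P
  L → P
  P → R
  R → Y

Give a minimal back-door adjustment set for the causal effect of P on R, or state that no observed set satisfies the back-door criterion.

P→R: minimal back-door set {B}.

desc(P)\{P}={R,Y}; candidates ⊆ {B,C,L}.
size 0: {}; under {} P still reaches {B,C,L,R,Y} ∋ R.
{B}: P⊥R given {B} in G with P→· removed — back-door holds.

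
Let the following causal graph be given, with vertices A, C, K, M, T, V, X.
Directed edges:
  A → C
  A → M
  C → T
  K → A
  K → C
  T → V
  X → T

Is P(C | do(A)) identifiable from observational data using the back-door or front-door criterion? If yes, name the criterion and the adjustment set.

P(C|do(A)): backdoor, adjust for {K}.

desc(A)\{A}={C,M,T,V}; candidates ⊆ {K,X}.
size 0: {}; under {} A still reaches {C,K,T,V} ∋ C.
{K}: A⊥C given {K} in G with A→· removed — back-door holds.
P(C|do(A)) = Σ_{K} P(C|A,K)·P(K).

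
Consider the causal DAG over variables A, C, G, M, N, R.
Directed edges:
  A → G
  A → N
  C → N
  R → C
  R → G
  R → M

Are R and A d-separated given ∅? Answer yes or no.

Bayes-Ball from R | ∅ reaches {C,G,M,N}.
A ∉ reach(R|∅) ⇒ R ⊥ A | ∅.

Yes — R ⊥ A | ∅.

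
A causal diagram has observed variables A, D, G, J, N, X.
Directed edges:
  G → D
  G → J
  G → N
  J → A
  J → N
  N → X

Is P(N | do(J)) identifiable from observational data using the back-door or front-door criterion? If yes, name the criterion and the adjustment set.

desc(J)\{J}={A,N,X}; candidates ⊆ {D,G}.
size 0: {}; under {} J still reaches {D,G,N,X} ∋ N.
{G}: J⊥N given {G} in G with J→· removed — back-door holds.
P(N|do(J)) = Σ_{G} P(N|J,G)·P(G).

P(N|do(J)): backdoor, adjust for {G}.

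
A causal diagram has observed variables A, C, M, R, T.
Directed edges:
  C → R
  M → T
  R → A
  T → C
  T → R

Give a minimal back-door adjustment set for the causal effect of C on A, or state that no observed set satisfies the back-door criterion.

desc(C)\{C}={A,R}; candidates ⊆ {M,T}.
size 0: {}; under {} C still reaches {A,M,R,T} ∋ A.
{T}: C⊥A given {T} in G with C→· removed — back-door holds.

C→A: minimal back-door set {T}.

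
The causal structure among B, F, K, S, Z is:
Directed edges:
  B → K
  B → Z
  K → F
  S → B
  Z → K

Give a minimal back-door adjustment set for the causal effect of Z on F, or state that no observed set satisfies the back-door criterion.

Z→F: minimal back-door set {B}.

desc(Z)\{Z}={F,K}; candidates ⊆ {B,S}.
size 0: {}; under {} Z still reaches {B,F,K,S} ∋ F.
{B}: Z⊥F given {B} in G with Z→· removed — back-door holds.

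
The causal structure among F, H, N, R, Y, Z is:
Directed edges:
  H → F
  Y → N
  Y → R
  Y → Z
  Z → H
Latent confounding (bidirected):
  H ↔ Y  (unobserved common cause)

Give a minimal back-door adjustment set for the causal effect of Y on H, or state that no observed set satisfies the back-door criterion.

desc(Y)\{Y}={F,H,N,R,Z}; candidates ⊆ {—}.
Y↔H: latent back-door arc(s) into Y.
size 0: {}; under {} Y still reaches {F,H} ∋ H.
Y↔H cannot be blocked by any observed set — no back-door set.

Y→H: no observed back-door set.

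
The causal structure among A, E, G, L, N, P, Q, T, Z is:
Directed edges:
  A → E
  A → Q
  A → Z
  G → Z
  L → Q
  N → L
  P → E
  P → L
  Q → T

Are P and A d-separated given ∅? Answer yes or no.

Bayes-Ball from P | ∅ reaches {E,L,Q,T}.
A ∉ reach(P|∅) ⇒ P ⊥ A | ∅.

Yes — P ⊥ A | ∅.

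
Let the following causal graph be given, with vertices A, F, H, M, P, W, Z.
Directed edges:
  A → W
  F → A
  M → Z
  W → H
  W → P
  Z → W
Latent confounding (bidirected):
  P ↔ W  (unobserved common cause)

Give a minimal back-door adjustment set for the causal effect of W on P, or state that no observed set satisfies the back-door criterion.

desc(W)\{W}={H,P}; candidates ⊆ {A,F,M,Z}.
W↔P: latent back-door arc(s) into W.
size 0: {}; under {} W still reaches {A,F,M,P,Z} ∋ P.
size 1: {A}, {F}, {M} …(+1); under {A} W still reaches {M,P,Z} ∋ P.
size 2: {A,F}, {A,M}, {A,Z} …(+3); under {A,F} W still reaches {M,P,Z} ∋ P.
W↔P cannot be blocked by any observed set — no back-door set.

W→P: no observed back-door set.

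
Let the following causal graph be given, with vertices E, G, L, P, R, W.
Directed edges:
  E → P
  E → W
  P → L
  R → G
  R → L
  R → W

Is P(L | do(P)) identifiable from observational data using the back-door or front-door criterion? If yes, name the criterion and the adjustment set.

P(L|do(P)): backdoor, adjust for ∅.

desc(P)\{P}={L}; candidates ⊆ {E,G,R,W}.
∅: P⊥L given ∅ in G with P→· removed — back-door holds.
P(L|do(P)) = P(L|P) — no adjustment needed.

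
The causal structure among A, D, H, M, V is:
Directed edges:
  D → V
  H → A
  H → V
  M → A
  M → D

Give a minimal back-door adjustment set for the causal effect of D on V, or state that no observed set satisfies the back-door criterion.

D→V: minimal back-door set ∅.

desc(D)\{D}={V}; candidates ⊆ {A,H,M}.
∅: D⊥V given ∅ in G with D→· removed — back-door holds.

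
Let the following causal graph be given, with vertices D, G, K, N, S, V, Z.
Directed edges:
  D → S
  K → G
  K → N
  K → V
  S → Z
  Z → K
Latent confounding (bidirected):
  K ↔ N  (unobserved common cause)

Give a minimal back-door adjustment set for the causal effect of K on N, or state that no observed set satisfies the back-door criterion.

desc(K)\{K}={G,N,V}; candidates ⊆ {D,S,Z}.
K↔N: latent back-door arc(s) into K.
size 0: {}; under {} K still reaches {D,N,S,Z} ∋ N.
size 1: {D}, {S}, {Z}; under {D} K still reaches {N,S,Z} ∋ N.
size 2: {D,S}, {D,Z}, {S,Z}; under {D,S} K still reaches {N,Z} ∋ N.
K↔N cannot be blocked by any observed set — no back-door set.

K→N: no observed back-door set.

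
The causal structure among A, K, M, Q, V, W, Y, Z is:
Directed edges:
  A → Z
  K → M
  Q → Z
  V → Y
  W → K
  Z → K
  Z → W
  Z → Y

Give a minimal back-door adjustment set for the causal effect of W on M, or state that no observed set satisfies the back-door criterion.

W→M: minimal back-door set {Z}.

desc(W)\{W}={K,M}; candidates ⊆ {A,Q,V,Y,Z}.
size 0: {}; under {} W still reaches {A,K,M,Q,Y,Z} ∋ M.
{Z}: W⊥M given {Z} in G with W→· removed — back-door holds.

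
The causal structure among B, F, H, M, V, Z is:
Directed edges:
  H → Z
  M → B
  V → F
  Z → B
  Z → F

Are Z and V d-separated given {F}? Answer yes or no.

No — Z and V are d-connected given {F}.

Bayes-Ball from Z | {F} reaches {B,H,V}.
V ∈ reach(Z|{F}) ⇒ Z ⊥̸ V | {F}.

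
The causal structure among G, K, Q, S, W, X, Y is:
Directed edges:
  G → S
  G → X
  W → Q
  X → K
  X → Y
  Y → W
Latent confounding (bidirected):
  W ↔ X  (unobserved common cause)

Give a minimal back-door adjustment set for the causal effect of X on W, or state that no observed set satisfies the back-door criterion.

X→W: no observed back-door set.

desc(X)\{X}={K,Q,W,Y}; candidates ⊆ {G,S}.
X↔W: latent back-door arc(s) into X.
size 0: {}; under {} X still reaches {G,Q,S,W} ∋ W.
size 1: {G}, {S}; under {G} X still reaches {Q,W} ∋ W.
size 2: {G,S}; under {G,S} X still reaches {Q,W} ∋ W.
X↔W cannot be blocked by any observed set — no back-door set.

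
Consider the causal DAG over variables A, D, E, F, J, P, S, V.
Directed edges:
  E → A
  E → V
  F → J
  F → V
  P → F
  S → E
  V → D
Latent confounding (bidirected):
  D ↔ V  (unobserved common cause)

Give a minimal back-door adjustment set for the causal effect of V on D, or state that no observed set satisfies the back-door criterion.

V→D: no observed back-door set.

desc(V)\{V}={D}; candidates ⊆ {A,E,F,J,P,S}.
V↔D: latent back-door arc(s) into V.
size 0: {}; under {} V still reaches {A,D,E,F,J,P,S} ∋ D.
size 1: {A}, {E}, {F} …(+3); under {A} V still reaches {D,E,F,J,P,S} ∋ D.
size 2: {A,E}, {A,F}, {A,J} …(+12); under {A,E} V still reaches {D,F,J,P} ∋ D.
V↔D cannot be blocked by any observed set — no back-door set.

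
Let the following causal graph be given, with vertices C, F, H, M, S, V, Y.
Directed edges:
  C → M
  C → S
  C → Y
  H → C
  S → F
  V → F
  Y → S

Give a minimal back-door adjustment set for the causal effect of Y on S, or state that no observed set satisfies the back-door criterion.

Y→S: minimal back-door set {C}.

desc(Y)\{Y}={F,S}; candidates ⊆ {C,H,M,V}.
size 0: {}; under {} Y still reaches {C,F,H,M,S} ∋ S.
{C}: Y⊥S given {C} in G with Y→· removed — back-door holds.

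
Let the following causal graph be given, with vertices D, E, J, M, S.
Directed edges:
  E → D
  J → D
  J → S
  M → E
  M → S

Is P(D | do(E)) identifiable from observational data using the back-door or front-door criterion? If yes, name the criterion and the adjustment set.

desc(E)\{E}={D}; candidates ⊆ {J,M,S}.
∅: E⊥D given ∅ in G with E→· removed — back-door holds.
P(D|do(E)) = P(D|E) — no adjustment needed.

P(D|do(E)): backdoor, adjust for ∅.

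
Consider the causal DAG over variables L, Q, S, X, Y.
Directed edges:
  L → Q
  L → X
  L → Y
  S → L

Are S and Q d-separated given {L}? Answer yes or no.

Yes — S ⊥ Q | {L}.

Bayes-Ball from S | {L} reaches ∅.
Q ∉ reach(S|{L}) ⇒ S ⊥ Q | {L}.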